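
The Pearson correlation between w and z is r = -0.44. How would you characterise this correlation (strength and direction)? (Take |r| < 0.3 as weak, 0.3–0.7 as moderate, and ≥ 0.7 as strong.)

r = -0.44 < 0 so the relationship is negative.
|r| = 0.44, which falls in the moderate range.

moderate negative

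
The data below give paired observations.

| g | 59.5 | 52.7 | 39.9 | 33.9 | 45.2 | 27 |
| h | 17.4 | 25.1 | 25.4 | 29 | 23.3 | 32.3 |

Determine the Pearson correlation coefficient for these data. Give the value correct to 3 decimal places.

-0.928

n = 6, Σg = 258.2, Σh = 152.5, Σg² = 11830.8, Σh² = 4005.11, Σgh = 6279.89
nΣgh − ΣgΣh = 37679.34 − 39375.5 = -1696.16
nΣg² − (Σg)² = 70984.8 − 66667.24 = 4317.56; nΣh² − (Σh)² = 24030.66 − 23256.25 = 774.41
r = -1696.16 / √(4317.56 × 774.41) = -1696.16 / 1828.5408 ≈ -0.928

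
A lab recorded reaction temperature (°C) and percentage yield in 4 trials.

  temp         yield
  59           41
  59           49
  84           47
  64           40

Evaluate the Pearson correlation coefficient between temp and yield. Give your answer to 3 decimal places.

n = 4, Σx = 266, Σy = 177, Σx² = 18114, Σy² = 7891, Σxy = 11818
nΣxy − ΣxΣy = 47272 − 47082 = 190
nΣx² − (Σx)² = 72456 − 70756 = 1700; nΣy² − (Σy)² = 31564 − 31329 = 235
r = 190 / √(1700 × 235) = 190 / 632.0601 ≈ 0.301

0.301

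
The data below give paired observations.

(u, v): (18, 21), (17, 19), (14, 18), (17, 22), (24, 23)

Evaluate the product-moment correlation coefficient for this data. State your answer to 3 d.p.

0.820

n = 5, Σu = 90, Σv = 103, Σu² = 1674, Σv² = 2139, Σuv = 1879
nΣuv − ΣuΣv = 9395 − 9270 = 125
nΣu² − (Σu)² = 8370 − 8100 = 270; nΣv² − (Σv)² = 10695 − 10609 = 86
r = 125 / √(270 × 86) = 125 / 152.3811 ≈ 0.820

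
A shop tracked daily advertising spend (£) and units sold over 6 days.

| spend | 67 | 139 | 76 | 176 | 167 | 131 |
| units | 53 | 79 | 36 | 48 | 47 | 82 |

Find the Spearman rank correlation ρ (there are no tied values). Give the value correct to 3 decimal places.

-0.086

Rank spend: 1, 4, 2, 6, 5, 3
Rank units: 4, 5, 1, 3, 2, 6
d = rank(spend) − rank(units): -3, -1, 1, 3, 3, -3; Σd² = 38
ρ = 1 − 6Σd² / [n(n²−1)] = 1 − 6×38 / (6×35) = 1 − 228/210 ≈ -0.086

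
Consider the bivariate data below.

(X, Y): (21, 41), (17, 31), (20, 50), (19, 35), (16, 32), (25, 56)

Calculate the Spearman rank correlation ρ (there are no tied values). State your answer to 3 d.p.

0.886

Rank X: 5, 2, 4, 3, 1, 6
Rank Y: 4, 1, 5, 3, 2, 6
d = rank(X) − rank(Y): 1, 1, -1, 0, -1, 0; Σd² = 4
ρ = 1 − 6Σd² / [n(n²−1)] = 1 − 6×4 / (6×35) = 1 − 24/210 ≈ 0.886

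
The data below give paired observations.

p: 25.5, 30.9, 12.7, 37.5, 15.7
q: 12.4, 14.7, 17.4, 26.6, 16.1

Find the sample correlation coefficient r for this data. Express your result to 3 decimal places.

0.483

n = 5, Σp = 122.3, Σq = 87.2, Σp² = 3419.09, Σq² = 1639.38, Σpq = 2241.68
nΣpq − ΣpΣq = 11208.4 − 10664.56 = 543.84
nΣp² − (Σp)² = 17095.45 − 14957.29 = 2138.16; nΣq² − (Σq)² = 8196.9 − 7603.84 = 593.06
r = 543.84 / √(2138.16 × 593.06) = 543.84 / 1126.0804 ≈ 0.483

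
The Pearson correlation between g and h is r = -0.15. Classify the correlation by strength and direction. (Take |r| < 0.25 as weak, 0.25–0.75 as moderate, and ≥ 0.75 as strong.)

weak negative

r = -0.15 < 0 so the relationship is negative.
|r| = 0.15, which falls in the weak range.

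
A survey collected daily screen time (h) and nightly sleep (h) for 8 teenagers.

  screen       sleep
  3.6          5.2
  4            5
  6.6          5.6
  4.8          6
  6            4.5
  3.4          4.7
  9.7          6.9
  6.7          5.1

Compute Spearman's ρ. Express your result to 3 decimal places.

Rank screen: 2, 3, 6, 4, 5, 1, 8, 7
Rank sleep: 5, 3, 6, 7, 1, 2, 8, 4
d = rank(screen) − rank(sleep): -3, 0, 0, -3, 4, -1, 0, 3; Σd² = 44
ρ = 1 − 6Σd² / [n(n²−1)] = 1 − 6×44 / (8×63) = 1 − 264/504 ≈ 0.476

0.476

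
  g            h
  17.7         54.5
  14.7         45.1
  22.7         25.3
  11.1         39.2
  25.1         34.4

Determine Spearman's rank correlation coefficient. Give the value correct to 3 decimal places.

-0.500

Rank g: 3, 2, 4, 1, 5
Rank h: 5, 4, 1, 3, 2
d = rank(g) − rank(h): -2, -2, 3, -2, 3; Σd² = 30
ρ = 1 − 6Σd² / [n(n²−1)] = 1 − 6×30 / (5×24) = 1 − 180/120 ≈ -0.500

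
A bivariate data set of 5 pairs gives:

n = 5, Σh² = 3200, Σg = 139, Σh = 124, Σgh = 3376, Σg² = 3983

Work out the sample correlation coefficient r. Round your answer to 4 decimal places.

r = (nΣgh − ΣgΣh) / √[(nΣg² − (Σg)²)(nΣh² − (Σh)²)]
Numerator: 5×3376 − 139×124 = -356
Denominator: √[(19915 − 19321)(16000 − 15376)] = √[594 × 624] = 608.8152
r = -356 / 608.8152 ≈ -0.5847

-0.5847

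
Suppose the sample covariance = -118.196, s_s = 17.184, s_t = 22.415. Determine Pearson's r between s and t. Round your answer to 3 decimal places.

-0.307

r = Cov(s,t) / (s_s · s_t) = -118.196 / (17.184 × 22.415)
  = -118.196 / 385.1794 ≈ -0.307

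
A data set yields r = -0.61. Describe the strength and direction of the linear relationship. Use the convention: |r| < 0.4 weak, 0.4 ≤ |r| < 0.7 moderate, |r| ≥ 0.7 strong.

r = -0.61 < 0 so the relationship is negative.
|r| = 0.61, which falls in the moderate range.

moderate negative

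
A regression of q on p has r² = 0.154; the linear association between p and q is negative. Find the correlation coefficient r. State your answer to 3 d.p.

-0.392

|r| = √0.154 = 0.392
The association is negative, so r = −0.392.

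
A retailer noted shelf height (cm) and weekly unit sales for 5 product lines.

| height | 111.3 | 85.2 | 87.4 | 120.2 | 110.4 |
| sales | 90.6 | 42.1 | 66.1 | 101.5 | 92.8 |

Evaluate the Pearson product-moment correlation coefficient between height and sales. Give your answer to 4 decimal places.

0.9495

n = 5, Σx = 514.5, Σy = 393.1, Σx² = 53921.69, Σy² = 33264.07, Σxy = 41893.26
nΣxy − ΣxΣy = 209466.3 − 202249.95 = 7216.35
nΣx² − (Σx)² = 269608.45 − 264710.25 = 4898.2; nΣy² − (Σy)² = 166320.35 − 154527.61 = 11792.74
r = 7216.35 / √(4898.2 × 11792.74) = 7216.35 / 7600.2105 ≈ 0.9495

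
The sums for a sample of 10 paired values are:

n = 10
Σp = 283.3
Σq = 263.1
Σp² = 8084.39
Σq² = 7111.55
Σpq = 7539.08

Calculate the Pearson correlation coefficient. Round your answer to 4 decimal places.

r = (nΣpq − ΣpΣq) / √[(nΣp² − (Σp)²)(nΣq² − (Σq)²)]
Numerator: 10×7539.08 − 283.3×263.1 = 854.57
Denominator: √[(80843.9 − 80258.89)(71115.5 − 69221.61)] = √[585.01 × 1893.89] = 1052.5895
r = 854.57 / 1052.5895 ≈ 0.8119

0.8119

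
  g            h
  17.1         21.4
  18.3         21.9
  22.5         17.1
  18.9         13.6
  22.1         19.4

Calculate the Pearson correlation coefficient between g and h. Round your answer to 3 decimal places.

-0.312

n = 5, Σg = 98.9, Σh = 93.4, Σg² = 1979.17, Σh² = 1791.3, Σgh = 1837.24
nΣgh − ΣgΣh = 9186.2 − 9237.26 = -51.06
nΣg² − (Σg)² = 9895.85 − 9781.21 = 114.64; nΣh² − (Σh)² = 8956.5 − 8723.56 = 232.94
r = -51.06 / √(114.64 × 232.94) = -51.06 / 163.4143 ≈ -0.312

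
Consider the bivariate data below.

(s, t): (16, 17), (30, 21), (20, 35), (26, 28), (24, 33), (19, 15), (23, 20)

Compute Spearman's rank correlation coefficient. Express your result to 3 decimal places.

0.464

Rank s: 1, 7, 3, 6, 5, 2, 4
Rank t: 2, 4, 7, 5, 6, 1, 3
d = rank(s) − rank(t): -1, 3, -4, 1, -1, 1, 1; Σd² = 30
ρ = 1 − 6Σd² / [n(n²−1)] = 1 − 6×30 / (7×48) = 1 − 180/336 ≈ 0.464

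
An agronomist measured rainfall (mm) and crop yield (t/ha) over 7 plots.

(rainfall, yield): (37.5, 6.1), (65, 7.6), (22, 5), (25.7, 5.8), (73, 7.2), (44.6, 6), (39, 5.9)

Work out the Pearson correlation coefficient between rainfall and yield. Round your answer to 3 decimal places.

0.934

n = 7, Σx = 306.8, Σy = 43.6, Σx² = 15614.9, Σy² = 276.26, Σxy = 2005.11
nΣxy − ΣxΣy = 14035.77 − 13376.48 = 659.29
nΣx² − (Σx)² = 109304.3 − 94126.24 = 15178.06; nΣy² − (Σy)² = 1933.82 − 1900.96 = 32.86
r = 659.29 / √(15178.06 × 32.86) = 659.29 / 706.2231 ≈ 0.934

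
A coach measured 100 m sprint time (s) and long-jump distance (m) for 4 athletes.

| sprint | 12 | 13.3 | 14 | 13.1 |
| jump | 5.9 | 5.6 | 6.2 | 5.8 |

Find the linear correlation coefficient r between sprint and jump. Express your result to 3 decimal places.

n = 4, Σx = 52.4, Σy = 23.5, Σx² = 688.5, Σy² = 138.25, Σxy = 308.06
nΣxy − ΣxΣy = 1232.24 − 1231.4 = 0.84
nΣx² − (Σx)² = 2754 − 2745.76 = 8.24; nΣy² − (Σy)² = 553 − 552.25 = 0.75
r = 0.84 / √(8.24 × 0.75) = 0.84 / 2.4860 ≈ 0.338

0.338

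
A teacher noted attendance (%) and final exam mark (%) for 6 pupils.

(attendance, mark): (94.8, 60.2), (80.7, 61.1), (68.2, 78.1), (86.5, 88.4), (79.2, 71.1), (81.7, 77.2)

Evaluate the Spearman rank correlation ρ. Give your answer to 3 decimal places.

-0.257

Rank attendance: 6, 3, 1, 5, 2, 4
Rank mark: 1, 2, 5, 6, 3, 4
d = rank(attendance) − rank(mark): 5, 1, -4, -1, -1, 0; Σd² = 44
ρ = 1 − 6Σd² / [n(n²−1)] = 1 − 6×44 / (6×35) = 1 − 264/210 ≈ -0.257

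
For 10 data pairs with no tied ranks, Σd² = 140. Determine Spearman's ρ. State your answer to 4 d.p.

0.1515

ρ = 1 − 6Σd² / [n(n²−1)] = 1 − 6×140 / (10×99)
  = 1 − 840/990 = 1 − 0.84848 ≈ 0.1515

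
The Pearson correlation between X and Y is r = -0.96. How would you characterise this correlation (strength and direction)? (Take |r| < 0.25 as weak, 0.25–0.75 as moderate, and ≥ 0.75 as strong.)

strong negative

r = -0.96 < 0 so the relationship is negative.
|r| = 0.96, which falls in the strong range.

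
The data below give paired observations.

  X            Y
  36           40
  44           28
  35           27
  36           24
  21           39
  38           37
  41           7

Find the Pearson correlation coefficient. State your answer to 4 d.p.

n = 7, ΣX = 251, ΣY = 202, ΣX² = 9319, ΣY² = 6628, ΣXY = 6993
nΣXY − ΣXΣY = 48951 − 50702 = -1751
nΣX² − (ΣX)² = 65233 − 63001 = 2232; nΣY² − (ΣY)² = 46396 − 40804 = 5592
r = -1751 / √(2232 × 5592) = -1751 / 3532.8946 ≈ -0.4956

-0.4956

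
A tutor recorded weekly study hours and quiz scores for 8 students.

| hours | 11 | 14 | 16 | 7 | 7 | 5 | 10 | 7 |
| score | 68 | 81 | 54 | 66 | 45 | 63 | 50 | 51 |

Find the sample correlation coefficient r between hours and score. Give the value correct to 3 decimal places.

n = 8, Σx = 77, Σy = 478, Σx² = 845, Σy² = 29552, Σxy = 4695
nΣxy − ΣxΣy = 37560 − 36806 = 754
nΣx² − (Σx)² = 6760 − 5929 = 831; nΣy² − (Σy)² = 236416 − 228484 = 7932
r = 754 / √(831 × 7932) = 754 / 2567.3901 ≈ 0.294

0.294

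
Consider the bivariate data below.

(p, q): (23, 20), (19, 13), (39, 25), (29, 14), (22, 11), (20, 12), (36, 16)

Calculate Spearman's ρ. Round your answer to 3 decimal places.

0.750

Rank p: 4, 1, 7, 5, 3, 2, 6
Rank q: 6, 3, 7, 4, 1, 2, 5
d = rank(p) − rank(q): -2, -2, 0, 1, 2, 0, 1; Σd² = 14
ρ = 1 − 6Σd² / [n(n²−1)] = 1 − 6×14 / (7×48) = 1 − 84/336 ≈ 0.750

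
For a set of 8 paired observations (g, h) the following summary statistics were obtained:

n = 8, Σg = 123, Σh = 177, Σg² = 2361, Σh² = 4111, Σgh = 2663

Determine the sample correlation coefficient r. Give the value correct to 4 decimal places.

-0.1929

r = (nΣgh − ΣgΣh) / √[(nΣg² − (Σg)²)(nΣh² − (Σh)²)]
Numerator: 8×2663 − 123×177 = -467
Denominator: √[(18888 − 15129)(32888 − 31329)] = √[3759 × 1559] = 2420.8017
r = -467 / 2420.8017 ≈ -0.1929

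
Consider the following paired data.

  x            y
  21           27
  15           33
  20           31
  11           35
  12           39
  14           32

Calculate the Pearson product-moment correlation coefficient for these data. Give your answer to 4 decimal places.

n = 6, Σx = 93, Σy = 197, Σx² = 1527, Σy² = 6549, Σxy = 2983
nΣxy − ΣxΣy = 17898 − 18321 = -423
nΣx² − (Σx)² = 9162 − 8649 = 513; nΣy² − (Σy)² = 39294 − 38809 = 485
r = -423 / √(513 × 485) = -423 / 498.8036 ≈ -0.8480

-0.8480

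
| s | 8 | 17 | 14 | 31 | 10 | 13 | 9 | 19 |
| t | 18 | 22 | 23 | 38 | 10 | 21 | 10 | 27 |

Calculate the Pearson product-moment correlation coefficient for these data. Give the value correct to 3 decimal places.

0.919

n = 8, Σs = 121, Σt = 169, Σs² = 2221, Σt² = 4151, Σst = 2994
nΣst − ΣsΣt = 23952 − 20449 = 3503
nΣs² − (Σs)² = 17768 − 14641 = 3127; nΣt² − (Σt)² = 33208 − 28561 = 4647
r = 3503 / √(3127 × 4647) = 3503 / 3811.9770 ≈ 0.919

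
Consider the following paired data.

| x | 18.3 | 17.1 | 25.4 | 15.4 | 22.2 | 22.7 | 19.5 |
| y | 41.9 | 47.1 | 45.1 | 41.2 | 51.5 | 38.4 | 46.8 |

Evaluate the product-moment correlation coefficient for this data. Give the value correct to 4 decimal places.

0.1406

n = 7, Σx = 140.6, Σy = 312, Σx² = 2898, Σy² = 14022.52, Σxy = 6279.78
nΣxy − ΣxΣy = 43958.46 − 43867.2 = 91.26
nΣx² − (Σx)² = 20286 − 19768.36 = 517.64; nΣy² − (Σy)² = 98157.64 − 97344 = 813.64
r = 91.26 / √(517.64 × 813.64) = 91.26 / 648.9781 ≈ 0.1406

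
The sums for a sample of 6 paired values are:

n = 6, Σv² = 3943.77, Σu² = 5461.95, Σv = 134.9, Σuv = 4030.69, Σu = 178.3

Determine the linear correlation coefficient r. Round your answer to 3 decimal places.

r = (nΣuv − ΣuΣv) / √[(nΣu² − (Σu)²)(nΣv² − (Σv)²)]
Numerator: 6×4030.69 − 178.3×134.9 = 131.47
Denominator: √[(32771.7 − 31790.89)(23662.62 − 18198.01)] = √[980.81 × 5464.61] = 2315.1121
r = 131.47 / 2315.1121 ≈ 0.057

0.057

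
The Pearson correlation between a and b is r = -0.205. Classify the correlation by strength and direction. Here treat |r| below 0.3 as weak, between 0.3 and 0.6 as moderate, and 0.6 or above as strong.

r = -0.205 < 0 so the relationship is negative.
|r| = 0.205, which falls in the weak range.

weak negative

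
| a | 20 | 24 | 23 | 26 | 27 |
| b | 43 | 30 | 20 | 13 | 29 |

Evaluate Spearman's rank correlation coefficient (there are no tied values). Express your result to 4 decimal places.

Rank a: 1, 3, 2, 4, 5
Rank b: 5, 4, 2, 1, 3
d = rank(a) − rank(b): -4, -1, 0, 3, 2; Σd² = 30
ρ = 1 − 6Σd² / [n(n²−1)] = 1 − 6×30 / (5×24) = 1 − 180/120 ≈ -0.5000

-0.5000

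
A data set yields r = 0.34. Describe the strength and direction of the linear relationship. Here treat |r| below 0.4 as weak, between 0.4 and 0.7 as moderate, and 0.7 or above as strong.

r = 0.34 > 0 so the relationship is positive.
|r| = 0.34, which falls in the weak range.

weak positive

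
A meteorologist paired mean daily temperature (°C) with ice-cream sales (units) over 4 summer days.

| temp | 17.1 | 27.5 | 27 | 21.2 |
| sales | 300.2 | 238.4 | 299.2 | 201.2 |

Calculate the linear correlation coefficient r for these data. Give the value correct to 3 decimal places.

-0.099

n = 4, Σx = 92.8, Σy = 1039, Σx² = 2227.1, Σy² = 276956.68, Σxy = 24033.26
nΣxy − ΣxΣy = 96133.04 − 96419.2 = -286.16
nΣx² − (Σx)² = 8908.4 − 8611.84 = 296.56; nΣy² − (Σy)² = 1107826.72 − 1079521 = 28305.72
r = -286.16 / √(296.56 × 28305.72) = -286.16 / 2897.2995 ≈ -0.099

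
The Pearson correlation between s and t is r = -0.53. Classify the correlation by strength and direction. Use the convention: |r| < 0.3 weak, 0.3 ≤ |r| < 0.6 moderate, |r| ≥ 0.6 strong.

r = -0.53 < 0 so the relationship is negative.
|r| = 0.53, which falls in the moderate range.

moderate negative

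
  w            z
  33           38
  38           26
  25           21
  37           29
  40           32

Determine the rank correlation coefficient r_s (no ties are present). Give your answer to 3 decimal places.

0.300

Rank w: 2, 4, 1, 3, 5
Rank z: 5, 2, 1, 3, 4
d = rank(w) − rank(z): -3, 2, 0, 0, 1; Σd² = 14
ρ = 1 − 6Σd² / [n(n²−1)] = 1 − 6×14 / (5×24) = 1 − 84/120 ≈ 0.300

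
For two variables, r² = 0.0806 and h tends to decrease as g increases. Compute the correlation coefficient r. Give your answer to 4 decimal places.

-0.2839

|r| = √0.0806 = 0.2839
The association is negative, so r = −0.2839.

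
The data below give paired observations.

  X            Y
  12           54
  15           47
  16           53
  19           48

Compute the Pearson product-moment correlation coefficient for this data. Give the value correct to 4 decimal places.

n = 4, ΣX = 62, ΣY = 202, ΣX² = 986, ΣY² = 10238, ΣXY = 3113
nΣXY − ΣXΣY = 12452 − 12524 = -72
nΣX² − (ΣX)² = 3944 − 3844 = 100; nΣY² − (ΣY)² = 40952 − 40804 = 148
r = -72 / √(100 × 148) = -72 / 121.6553 ≈ -0.5918

-0.5918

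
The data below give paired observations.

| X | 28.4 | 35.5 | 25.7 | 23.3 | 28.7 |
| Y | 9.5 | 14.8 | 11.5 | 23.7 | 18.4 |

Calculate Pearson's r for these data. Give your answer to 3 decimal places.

n = 5, ΣX = 141.6, ΣY = 77.9, ΣX² = 4093.88, ΣY² = 1341.79, ΣXY = 2171.04
nΣXY − ΣXΣY = 10855.2 − 11030.64 = -175.44
nΣX² − (ΣX)² = 20469.4 − 20050.56 = 418.84; nΣY² − (ΣY)² = 6708.95 − 6068.41 = 640.54
r = -175.44 / √(418.84 × 640.54) = -175.44 / 517.9612 ≈ -0.339

-0.339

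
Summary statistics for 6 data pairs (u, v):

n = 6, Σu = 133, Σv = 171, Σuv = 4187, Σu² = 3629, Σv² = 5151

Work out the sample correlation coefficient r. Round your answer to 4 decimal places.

r = (nΣuv − ΣuΣv) / √[(nΣu² − (Σu)²)(nΣv² − (Σv)²)]
Numerator: 6×4187 − 133×171 = 2379
Denominator: √[(21774 − 17689)(30906 − 29241)] = √[4085 × 1665] = 2607.9734
r = 2379 / 2607.9734 ≈ 0.9122

0.9122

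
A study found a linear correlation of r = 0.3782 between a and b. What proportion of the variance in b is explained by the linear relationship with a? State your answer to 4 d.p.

0.1430

r² = (0.3782)² = 0.1430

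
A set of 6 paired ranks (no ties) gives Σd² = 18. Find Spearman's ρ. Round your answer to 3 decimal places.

0.486

ρ = 1 − 6Σd² / [n(n²−1)] = 1 − 6×18 / (6×35)
  = 1 − 108/210 = 1 − 0.5143 ≈ 0.486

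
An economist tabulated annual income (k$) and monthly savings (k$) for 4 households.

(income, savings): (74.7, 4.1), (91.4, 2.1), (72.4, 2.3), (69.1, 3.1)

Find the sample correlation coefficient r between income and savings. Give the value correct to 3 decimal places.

n = 4, Σx = 307.6, Σy = 11.6, Σx² = 23950.62, Σy² = 36.12, Σxy = 878.94
nΣxy − ΣxΣy = 3515.76 − 3568.16 = -52.4
nΣx² − (Σx)² = 95802.48 − 94617.76 = 1184.72; nΣy² − (Σy)² = 144.48 − 134.56 = 9.92
r = -52.4 / √(1184.72 × 9.92) = -52.4 / 108.4086 ≈ -0.483

-0.483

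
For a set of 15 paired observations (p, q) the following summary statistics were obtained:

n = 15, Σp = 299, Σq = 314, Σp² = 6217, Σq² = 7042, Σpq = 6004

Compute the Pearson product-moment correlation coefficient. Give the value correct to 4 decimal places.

r = (nΣpq − ΣpΣq) / √[(nΣp² − (Σp)²)(nΣq² − (Σq)²)]
Numerator: 15×6004 − 299×314 = -3826
Denominator: √[(93255 − 89401)(105630 − 98596)] = √[3854 × 7034] = 5206.6338
r = -3826 / 5206.6338 ≈ -0.7348

-0.7348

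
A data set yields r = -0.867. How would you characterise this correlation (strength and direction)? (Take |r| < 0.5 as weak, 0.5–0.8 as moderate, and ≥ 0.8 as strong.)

strong negative

r = -0.867 < 0 so the relationship is negative.
|r| = 0.867, which falls in the strong range.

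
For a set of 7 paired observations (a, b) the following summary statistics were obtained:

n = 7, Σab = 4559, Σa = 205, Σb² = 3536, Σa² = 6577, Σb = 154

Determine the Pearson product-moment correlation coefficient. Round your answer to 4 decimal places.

r = (nΣab − ΣaΣb) / √[(nΣa² − (Σa)²)(nΣb² − (Σb)²)]
Numerator: 7×4559 − 205×154 = 343
Denominator: √[(46039 − 42025)(24752 − 23716)] = √[4014 × 1036] = 2039.2410
r = 343 / 2039.2410 ≈ 0.1682

0.1682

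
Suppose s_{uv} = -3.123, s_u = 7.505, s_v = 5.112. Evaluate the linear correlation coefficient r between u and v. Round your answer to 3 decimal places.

-0.081

r = Cov(u,v) / (s_u · s_v) = -3.123 / (7.505 × 5.112)
  = -3.123 / 38.3656 ≈ -0.081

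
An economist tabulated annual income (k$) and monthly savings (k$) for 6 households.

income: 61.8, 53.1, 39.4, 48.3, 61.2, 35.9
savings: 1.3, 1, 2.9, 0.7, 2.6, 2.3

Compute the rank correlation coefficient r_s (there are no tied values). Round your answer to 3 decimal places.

-0.200

Rank income: 6, 4, 2, 3, 5, 1
Rank savings: 3, 2, 6, 1, 5, 4
d = rank(income) − rank(savings): 3, 2, -4, 2, 0, -3; Σd² = 42
ρ = 1 − 6Σd² / [n(n²−1)] = 1 − 6×42 / (6×35) = 1 − 252/210 ≈ -0.200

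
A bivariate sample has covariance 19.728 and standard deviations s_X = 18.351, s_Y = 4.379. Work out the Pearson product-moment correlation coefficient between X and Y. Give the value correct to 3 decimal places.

0.245

r = Cov(X,Y) / (s_X · s_Y) = 19.728 / (18.351 × 4.379)
  = 19.728 / 80.3590 ≈ 0.245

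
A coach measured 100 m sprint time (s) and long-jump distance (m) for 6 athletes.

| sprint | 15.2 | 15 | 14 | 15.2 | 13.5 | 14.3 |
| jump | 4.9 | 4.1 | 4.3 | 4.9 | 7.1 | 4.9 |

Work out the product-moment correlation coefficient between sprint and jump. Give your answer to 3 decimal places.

-0.613

n = 6, Σx = 87.2, Σy = 30.2, Σx² = 1269.82, Σy² = 157.74, Σxy = 436.58
nΣxy − ΣxΣy = 2619.48 − 2633.44 = -13.96
nΣx² − (Σx)² = 7618.92 − 7603.84 = 15.08; nΣy² − (Σy)² = 946.44 − 912.04 = 34.4
r = -13.96 / √(15.08 × 34.4) = -13.96 / 22.7761 ≈ -0.613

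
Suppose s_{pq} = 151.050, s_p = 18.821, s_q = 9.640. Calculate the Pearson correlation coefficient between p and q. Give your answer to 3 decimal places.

r = Cov(p,q) / (s_p · s_q) = 151.050 / (18.821 × 9.640)
  = 151.050 / 181.4344 ≈ 0.833

0.833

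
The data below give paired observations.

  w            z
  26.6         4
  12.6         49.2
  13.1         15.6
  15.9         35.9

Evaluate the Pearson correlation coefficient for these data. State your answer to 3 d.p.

-0.716

n = 4, Σw = 68.2, Σz = 104.7, Σw² = 1290.74, Σz² = 3968.81, Σwz = 1501.49
nΣwz − ΣwΣz = 6005.96 − 7140.54 = -1134.58
nΣw² − (Σw)² = 5162.96 − 4651.24 = 511.72; nΣz² − (Σz)² = 15875.24 − 10962.09 = 4913.15
r = -1134.58 / √(511.72 × 4913.15) = -1134.58 / 1585.6094 ≈ -0.716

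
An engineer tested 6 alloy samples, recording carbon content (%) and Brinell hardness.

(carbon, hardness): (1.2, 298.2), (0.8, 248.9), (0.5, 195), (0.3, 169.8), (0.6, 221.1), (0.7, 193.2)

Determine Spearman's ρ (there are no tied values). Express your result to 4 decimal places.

Rank carbon: 6, 5, 2, 1, 3, 4
Rank hardness: 6, 5, 3, 1, 4, 2
d = rank(carbon) − rank(hardness): 0, 0, -1, 0, -1, 2; Σd² = 6
ρ = 1 − 6Σd² / [n(n²−1)] = 1 − 6×6 / (6×35) = 1 − 36/210 ≈ 0.8286

0.8286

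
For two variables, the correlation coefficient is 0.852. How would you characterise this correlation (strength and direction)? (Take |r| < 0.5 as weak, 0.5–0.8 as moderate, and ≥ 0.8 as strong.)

strong positive

r = 0.852 > 0 so the relationship is positive.
|r| = 0.852, which falls in the strong range.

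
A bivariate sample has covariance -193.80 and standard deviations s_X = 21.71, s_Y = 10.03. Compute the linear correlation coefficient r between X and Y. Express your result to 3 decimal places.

r = Cov(X,Y) / (s_X · s_Y) = -193.80 / (21.71 × 10.03)
  = -193.80 / 217.7513 ≈ -0.890

-0.890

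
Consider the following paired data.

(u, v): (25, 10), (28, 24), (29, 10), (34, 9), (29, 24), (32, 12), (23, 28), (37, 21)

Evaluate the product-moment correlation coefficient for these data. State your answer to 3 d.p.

-0.277

n = 8, Σu = 237, Σv = 138, Σu² = 7169, Σv² = 2802, Σuv = 4019
nΣuv − ΣuΣv = 32152 − 32706 = -554
nΣu² − (Σu)² = 57352 − 56169 = 1183; nΣv² − (Σv)² = 22416 − 19044 = 3372
r = -554 / √(1183 × 3372) = -554 / 1997.2671 ≈ -0.277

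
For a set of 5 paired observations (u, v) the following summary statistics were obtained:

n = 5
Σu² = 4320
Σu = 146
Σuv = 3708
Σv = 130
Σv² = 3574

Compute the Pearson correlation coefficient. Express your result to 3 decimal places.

-0.838

r = (nΣuv − ΣuΣv) / √[(nΣu² − (Σu)²)(nΣv² − (Σv)²)]
Numerator: 5×3708 − 146×130 = -440
Denominator: √[(21600 − 21316)(17870 − 16900)] = √[284 × 970] = 524.8619
r = -440 / 524.8619 ≈ -0.838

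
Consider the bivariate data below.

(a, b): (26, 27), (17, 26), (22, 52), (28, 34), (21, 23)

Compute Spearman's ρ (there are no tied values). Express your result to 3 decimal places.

0.600

Rank a: 4, 1, 3, 5, 2
Rank b: 3, 2, 5, 4, 1
d = rank(a) − rank(b): 1, -1, -2, 1, 1; Σd² = 8
ρ = 1 − 6Σd² / [n(n²−1)] = 1 − 6×8 / (5×24) = 1 − 48/120 ≈ 0.600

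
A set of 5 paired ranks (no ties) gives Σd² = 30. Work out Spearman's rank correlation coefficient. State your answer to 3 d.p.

ρ = 1 − 6Σd² / [n(n²−1)] = 1 − 6×30 / (5×24)
  = 1 − 180/120 = 1 − 1.5000 ≈ -0.500

-0.500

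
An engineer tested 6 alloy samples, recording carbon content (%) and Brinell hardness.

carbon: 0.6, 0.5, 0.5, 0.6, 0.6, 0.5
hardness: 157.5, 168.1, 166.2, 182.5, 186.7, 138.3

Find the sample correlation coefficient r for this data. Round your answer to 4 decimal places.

n = 6, Σx = 3.3, Σy = 999.3, Σx² = 1.83, Σy² = 167976.33, Σxy = 552.32
nΣxy − ΣxΣy = 3313.92 − 3297.69 = 16.23
nΣx² − (Σx)² = 10.98 − 10.89 = 0.09; nΣy² − (Σy)² = 1007857.98 − 998600.49 = 9257.49
r = 16.23 / √(0.09 × 9257.49) = 16.23 / 28.8648 ≈ 0.5623

0.5623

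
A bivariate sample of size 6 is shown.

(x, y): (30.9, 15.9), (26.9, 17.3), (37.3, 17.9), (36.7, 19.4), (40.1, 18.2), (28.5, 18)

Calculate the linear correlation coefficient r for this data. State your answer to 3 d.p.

n = 6, Σx = 200.4, Σy = 106.7, Σx² = 6836.86, Σy² = 1904.11, Σxy = 3579.15
nΣxy − ΣxΣy = 21474.9 − 21382.68 = 92.22
nΣx² − (Σx)² = 41021.16 − 40160.16 = 861; nΣy² − (Σy)² = 11424.66 − 11384.89 = 39.77
r = 92.22 / √(861 × 39.77) = 92.22 / 185.0459 ≈ 0.498

0.498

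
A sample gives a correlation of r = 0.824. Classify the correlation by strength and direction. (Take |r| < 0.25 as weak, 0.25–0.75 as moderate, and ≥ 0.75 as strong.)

r = 0.824 > 0 so the relationship is positive.
|r| = 0.824, which falls in the strong range.

strong positive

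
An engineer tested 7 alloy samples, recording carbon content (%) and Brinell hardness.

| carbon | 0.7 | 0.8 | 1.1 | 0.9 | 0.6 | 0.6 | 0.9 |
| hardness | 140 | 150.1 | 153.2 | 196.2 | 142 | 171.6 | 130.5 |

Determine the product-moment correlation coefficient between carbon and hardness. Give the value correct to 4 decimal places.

0.0781

n = 7, Σx = 5.6, Σy = 1083.6, Σx² = 4.68, Σy² = 170735.5, Σxy = 868.79
nΣxy − ΣxΣy = 6081.53 − 6068.16 = 13.37
nΣx² − (Σx)² = 32.76 − 31.36 = 1.4; nΣy² − (Σy)² = 1195148.5 − 1174188.96 = 20959.54
r = 13.37 / √(1.4 × 20959.54) = 13.37 / 171.2990 ≈ 0.0781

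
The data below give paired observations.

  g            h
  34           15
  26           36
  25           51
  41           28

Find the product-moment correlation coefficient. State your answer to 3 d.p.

-0.666

n = 4, Σg = 126, Σh = 130, Σg² = 4138, Σh² = 4906, Σgh = 3869
nΣgh − ΣgΣh = 15476 − 16380 = -904
nΣg² − (Σg)² = 16552 − 15876 = 676; nΣh² − (Σh)² = 19624 − 16900 = 2724
r = -904 / √(676 × 2724) = -904 / 1356.9908 ≈ -0.666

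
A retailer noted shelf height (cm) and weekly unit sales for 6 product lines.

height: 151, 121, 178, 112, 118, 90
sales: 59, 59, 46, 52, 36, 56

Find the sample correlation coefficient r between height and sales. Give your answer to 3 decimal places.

-0.127

n = 6, Σx = 770, Σy = 308, Σx² = 103694, Σy² = 16214, Σxy = 39348
nΣxy − ΣxΣy = 236088 − 237160 = -1072
nΣx² − (Σx)² = 622164 − 592900 = 29264; nΣy² − (Σy)² = 97284 − 94864 = 2420
r = -1072 / √(29264 × 2420) = -1072 / 8415.3954 ≈ -0.127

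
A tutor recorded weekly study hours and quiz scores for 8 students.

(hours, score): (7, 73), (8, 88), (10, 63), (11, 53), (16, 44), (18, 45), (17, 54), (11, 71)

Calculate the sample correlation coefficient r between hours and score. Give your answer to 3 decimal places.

n = 8, Σx = 98, Σy = 491, Σx² = 1324, Σy² = 31769, Σxy = 5641
nΣxy − ΣxΣy = 45128 − 48118 = -2990
nΣx² − (Σx)² = 10592 − 9604 = 988; nΣy² − (Σy)² = 254152 − 241081 = 13071
r = -2990 / √(988 × 13071) = -2990 / 3593.6260 ≈ -0.832

-0.832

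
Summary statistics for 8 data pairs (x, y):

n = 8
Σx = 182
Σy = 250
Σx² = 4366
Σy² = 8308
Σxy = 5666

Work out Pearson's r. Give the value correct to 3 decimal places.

r = (nΣxy − ΣxΣy) / √[(nΣx² − (Σx)²)(nΣy² − (Σy)²)]
Numerator: 8×5666 − 182×250 = -172
Denominator: √[(34928 − 33124)(66464 − 62500)] = √[1804 × 3964] = 2674.1458
r = -172 / 2674.1458 ≈ -0.064

-0.064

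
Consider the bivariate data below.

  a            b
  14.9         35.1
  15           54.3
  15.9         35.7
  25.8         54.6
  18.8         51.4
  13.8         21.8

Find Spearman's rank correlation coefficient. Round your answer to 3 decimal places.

0.829

Rank a: 2, 3, 4, 6, 5, 1
Rank b: 2, 5, 3, 6, 4, 1
d = rank(a) − rank(b): 0, -2, 1, 0, 1, 0; Σd² = 6
ρ = 1 − 6Σd² / [n(n²−1)] = 1 − 6×6 / (6×35) = 1 − 36/210 ≈ 0.829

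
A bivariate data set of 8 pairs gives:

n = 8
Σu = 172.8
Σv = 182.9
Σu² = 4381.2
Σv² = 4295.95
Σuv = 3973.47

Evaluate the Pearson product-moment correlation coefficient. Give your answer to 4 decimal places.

r = (nΣuv − ΣuΣv) / √[(nΣu² − (Σu)²)(nΣv² − (Σv)²)]
Numerator: 8×3973.47 − 172.8×182.9 = 182.64
Denominator: √[(35049.6 − 29859.84)(34367.6 − 33452.41)] = √[5189.76 × 915.19] = 2179.3615
r = 182.64 / 2179.3615 ≈ 0.0838

0.0838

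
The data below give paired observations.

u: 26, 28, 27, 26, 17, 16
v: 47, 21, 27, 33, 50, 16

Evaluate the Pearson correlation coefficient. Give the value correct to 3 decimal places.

n = 6, Σu = 140, Σv = 194, Σu² = 3410, Σv² = 7224, Σuv = 4503
nΣuv − ΣuΣv = 27018 − 27160 = -142
nΣu² − (Σu)² = 20460 − 19600 = 860; nΣv² − (Σv)² = 43344 − 37636 = 5708
r = -142 / √(860 × 5708) = -142 / 2215.5992 ≈ -0.064

-0.064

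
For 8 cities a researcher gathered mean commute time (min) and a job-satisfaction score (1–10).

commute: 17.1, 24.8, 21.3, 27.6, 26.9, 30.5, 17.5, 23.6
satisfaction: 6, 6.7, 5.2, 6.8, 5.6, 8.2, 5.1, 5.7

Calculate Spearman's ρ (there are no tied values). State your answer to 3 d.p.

0.667

Rank commute: 1, 5, 3, 7, 6, 8, 2, 4
Rank satisfaction: 5, 6, 2, 7, 3, 8, 1, 4
d = rank(commute) − rank(satisfaction): -4, -1, 1, 0, 3, 0, 1, 0; Σd² = 28
ρ = 1 − 6Σd² / [n(n²−1)] = 1 − 6×28 / (8×63) = 1 − 168/504 ≈ 0.667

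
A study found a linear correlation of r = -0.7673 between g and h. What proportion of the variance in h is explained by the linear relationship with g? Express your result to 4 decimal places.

r² = (-0.7673)² = 0.5887

0.5887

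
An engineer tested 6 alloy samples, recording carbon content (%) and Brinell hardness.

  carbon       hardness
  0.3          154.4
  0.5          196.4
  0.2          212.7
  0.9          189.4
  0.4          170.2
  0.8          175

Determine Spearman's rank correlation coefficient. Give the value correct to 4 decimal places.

Rank carbon: 2, 4, 1, 6, 3, 5
Rank hardness: 1, 5, 6, 4, 2, 3
d = rank(carbon) − rank(hardness): 1, -1, -5, 2, 1, 2; Σd² = 36
ρ = 1 − 6Σd² / [n(n²−1)] = 1 − 6×36 / (6×35) = 1 − 216/210 ≈ -0.0286

-0.0286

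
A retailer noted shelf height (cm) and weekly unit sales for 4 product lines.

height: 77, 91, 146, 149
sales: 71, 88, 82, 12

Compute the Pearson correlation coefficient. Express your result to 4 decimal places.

n = 4, Σx = 463, Σy = 253, Σx² = 57727, Σy² = 19653, Σxy = 27235
nΣxy − ΣxΣy = 108940 − 117139 = -8199
nΣx² − (Σx)² = 230908 − 214369 = 16539; nΣy² − (Σy)² = 78612 − 64009 = 14603
r = -8199 / √(16539 × 14603) = -8199 / 15540.8821 ≈ -0.5276

-0.5276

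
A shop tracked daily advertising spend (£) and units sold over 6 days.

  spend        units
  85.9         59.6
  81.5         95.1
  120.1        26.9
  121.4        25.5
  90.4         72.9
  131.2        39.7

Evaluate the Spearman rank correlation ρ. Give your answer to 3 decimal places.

Rank spend: 2, 1, 4, 5, 3, 6
Rank units: 4, 6, 2, 1, 5, 3
d = rank(spend) − rank(units): -2, -5, 2, 4, -2, 3; Σd² = 62
ρ = 1 − 6Σd² / [n(n²−1)] = 1 − 6×62 / (6×35) = 1 − 372/210 ≈ -0.771

-0.771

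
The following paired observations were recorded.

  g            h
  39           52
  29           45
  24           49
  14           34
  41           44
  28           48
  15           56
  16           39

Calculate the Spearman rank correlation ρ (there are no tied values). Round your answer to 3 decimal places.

0.167

Rank g: 7, 6, 4, 1, 8, 5, 2, 3
Rank h: 7, 4, 6, 1, 3, 5, 8, 2
d = rank(g) − rank(h): 0, 2, -2, 0, 5, 0, -6, 1; Σd² = 70
ρ = 1 − 6Σd² / [n(n²−1)] = 1 − 6×70 / (8×63) = 1 − 420/504 ≈ 0.167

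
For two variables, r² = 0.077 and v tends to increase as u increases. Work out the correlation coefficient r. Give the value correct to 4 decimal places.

0.2775

|r| = √0.077 = 0.2775
The association is positive, so r = 0.2775.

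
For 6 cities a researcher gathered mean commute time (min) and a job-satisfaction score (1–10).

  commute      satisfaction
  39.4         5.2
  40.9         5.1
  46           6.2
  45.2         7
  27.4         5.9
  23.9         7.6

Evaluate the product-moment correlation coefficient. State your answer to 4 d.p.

-0.3382

n = 6, Σx = 222.8, Σy = 37, Σx² = 8706.18, Σy² = 233.06, Σxy = 1358.37
nΣxy − ΣxΣy = 8150.22 − 8243.6 = -93.38
nΣx² − (Σx)² = 52237.08 − 49639.84 = 2597.24; nΣy² − (Σy)² = 1398.36 − 1369 = 29.36
r = -93.38 / √(2597.24 × 29.36) = -93.38 / 276.1430 ≈ -0.3382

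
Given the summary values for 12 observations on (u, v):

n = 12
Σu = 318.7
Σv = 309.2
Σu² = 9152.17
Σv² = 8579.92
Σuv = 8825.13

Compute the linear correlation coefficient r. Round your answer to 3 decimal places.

r = (nΣuv − ΣuΣv) / √[(nΣu² − (Σu)²)(nΣv² − (Σv)²)]
Numerator: 12×8825.13 − 318.7×309.2 = 7359.52
Denominator: √[(109826.04 − 101569.69)(102959.04 − 95604.64)] = √[8256.35 × 7354.4] = 7792.3360
r = 7359.52 / 7792.3360 ≈ 0.944

0.944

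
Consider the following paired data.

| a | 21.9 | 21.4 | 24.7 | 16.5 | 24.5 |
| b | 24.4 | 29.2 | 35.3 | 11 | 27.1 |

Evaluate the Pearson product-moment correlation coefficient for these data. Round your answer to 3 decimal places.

0.905

n = 5, Σa = 109, Σb = 127, Σa² = 2420.16, Σb² = 3549.5, Σab = 2876.6
nΣab − ΣaΣb = 14383 − 13843 = 540
nΣa² − (Σa)² = 12100.8 − 11881 = 219.8; nΣb² − (Σb)² = 17747.5 − 16129 = 1618.5
r = 540 / √(219.8 × 1618.5) = 540 / 596.4447 ≈ 0.905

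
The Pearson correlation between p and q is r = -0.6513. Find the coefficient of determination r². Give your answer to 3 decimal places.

r² = (-0.6513)² = 0.424

0.424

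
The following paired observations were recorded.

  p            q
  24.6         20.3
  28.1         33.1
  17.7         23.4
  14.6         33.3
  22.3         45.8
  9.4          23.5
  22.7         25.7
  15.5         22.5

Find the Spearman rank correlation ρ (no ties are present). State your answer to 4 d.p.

Rank p: 7, 8, 4, 2, 5, 1, 6, 3
Rank q: 1, 6, 3, 7, 8, 4, 5, 2
d = rank(p) − rank(q): 6, 2, 1, -5, -3, -3, 1, 1; Σd² = 86
ρ = 1 − 6Σd² / [n(n²−1)] = 1 − 6×86 / (8×63) = 1 − 516/504 ≈ -0.0238

-0.0238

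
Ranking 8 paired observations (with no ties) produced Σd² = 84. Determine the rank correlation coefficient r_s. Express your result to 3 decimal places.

0.000

ρ = 1 − 6Σd² / [n(n²−1)] = 1 − 6×84 / (8×63)
  = 1 − 504/504 = 1 − 1.0000 ≈ 0.000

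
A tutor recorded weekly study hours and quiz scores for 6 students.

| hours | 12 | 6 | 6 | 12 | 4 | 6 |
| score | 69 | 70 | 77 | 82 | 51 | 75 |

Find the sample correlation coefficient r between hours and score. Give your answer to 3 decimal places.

0.526

n = 6, Σx = 46, Σy = 424, Σx² = 412, Σy² = 30540, Σxy = 3348
nΣxy − ΣxΣy = 20088 − 19504 = 584
nΣx² − (Σx)² = 2472 − 2116 = 356; nΣy² − (Σy)² = 183240 − 179776 = 3464
r = 584 / √(356 × 3464) = 584 / 1110.4882 ≈ 0.526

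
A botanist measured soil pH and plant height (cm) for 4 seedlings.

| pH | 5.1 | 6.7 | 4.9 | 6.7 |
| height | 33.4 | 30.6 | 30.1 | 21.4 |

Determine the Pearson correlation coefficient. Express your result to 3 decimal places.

-0.616

n = 4, Σx = 23.4, Σy = 115.5, Σx² = 139.8, Σy² = 3415.89, Σxy = 666.23
nΣxy − ΣxΣy = 2664.92 − 2702.7 = -37.78
nΣx² − (Σx)² = 559.2 − 547.56 = 11.64; nΣy² − (Σy)² = 13663.56 − 13340.25 = 323.31
r = -37.78 / √(11.64 × 323.31) = -37.78 / 61.3460 ≈ -0.616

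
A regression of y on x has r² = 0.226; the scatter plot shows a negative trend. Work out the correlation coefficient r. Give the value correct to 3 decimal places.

-0.475

|r| = √0.226 = 0.475
The association is negative, so r = −0.475.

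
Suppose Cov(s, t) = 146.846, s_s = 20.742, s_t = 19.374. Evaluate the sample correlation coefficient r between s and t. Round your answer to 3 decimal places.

r = Cov(s,t) / (s_s · s_t) = 146.846 / (20.742 × 19.374)
  = 146.846 / 401.8555 ≈ 0.365

0.365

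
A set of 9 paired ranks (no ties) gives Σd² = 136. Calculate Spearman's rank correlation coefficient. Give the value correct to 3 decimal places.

ρ = 1 − 6Σd² / [n(n²−1)] = 1 − 6×136 / (9×80)
  = 1 − 816/720 = 1 − 1.1333 ≈ -0.133

-0.133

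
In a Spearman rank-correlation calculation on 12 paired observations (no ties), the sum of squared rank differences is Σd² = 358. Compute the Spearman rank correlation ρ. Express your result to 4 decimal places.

ρ = 1 − 6Σd² / [n(n²−1)] = 1 − 6×358 / (12×143)
  = 1 − 2148/1716 = 1 − 1.25175 ≈ -0.2517

-0.2517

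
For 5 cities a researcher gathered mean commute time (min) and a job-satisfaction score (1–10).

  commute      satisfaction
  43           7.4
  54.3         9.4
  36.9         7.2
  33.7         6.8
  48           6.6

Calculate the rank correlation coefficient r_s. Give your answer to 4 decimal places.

0.4000

Rank commute: 3, 5, 2, 1, 4
Rank satisfaction: 4, 5, 3, 2, 1
d = rank(commute) − rank(satisfaction): -1, 0, -1, -1, 3; Σd² = 12
ρ = 1 − 6Σd² / [n(n²−1)] = 1 − 6×12 / (5×24) = 1 − 72/120 ≈ 0.4000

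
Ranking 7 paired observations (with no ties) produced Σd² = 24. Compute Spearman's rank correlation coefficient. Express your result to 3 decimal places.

0.571

ρ = 1 − 6Σd² / [n(n²−1)] = 1 − 6×24 / (7×48)
  = 1 − 144/336 = 1 − 0.4286 ≈ 0.571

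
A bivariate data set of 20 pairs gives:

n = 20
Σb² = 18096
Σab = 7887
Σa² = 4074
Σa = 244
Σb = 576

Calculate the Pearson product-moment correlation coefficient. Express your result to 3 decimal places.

0.669

r = (nΣab − ΣaΣb) / √[(nΣa² − (Σa)²)(nΣb² − (Σb)²)]
Numerator: 20×7887 − 244×576 = 17196
Denominator: √[(81480 − 59536)(361920 − 331776)] = √[21944 × 30144] = 25719.2522
r = 17196 / 25719.2522 ≈ 0.669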